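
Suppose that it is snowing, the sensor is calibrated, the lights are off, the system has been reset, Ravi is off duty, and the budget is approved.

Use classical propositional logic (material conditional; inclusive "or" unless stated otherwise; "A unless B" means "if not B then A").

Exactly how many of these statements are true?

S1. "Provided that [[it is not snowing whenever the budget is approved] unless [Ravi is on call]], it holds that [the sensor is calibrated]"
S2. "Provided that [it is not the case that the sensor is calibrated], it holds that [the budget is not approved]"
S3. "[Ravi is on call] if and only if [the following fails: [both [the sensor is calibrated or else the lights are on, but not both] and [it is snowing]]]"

Let U = "the budget is approved" (T), Q = "it is snowing" (T), K = "Ravi is on call" (F), M = "the sensor is calibrated" (T), H = "the lights are on" (F).

S1: Parsed as ((U -> ~Q) | K) -> M

~Q = ~T = F
U -> ~Q = T -> F = F
(U -> ~Q) | K = F | F = F
((U -> ~Q) | K) -> M = F -> T = T
Thus S1 is true.

S2: Formalization: ~M -> ~U

~M = ~T = F
~U = ~T = F
~M -> ~U = F -> F = T
Thus S2 is true.

S3: In symbols: K <-> ~((M xor H) & Q)

M xor H = T xor F = T
(M xor H) & Q = T & T = T
~((M xor H) & Q) = ~T = F
K <-> ~((M xor H) & Q) = F <-> F = T
Thus S3 is true.

3 of the 3 statements are true.

3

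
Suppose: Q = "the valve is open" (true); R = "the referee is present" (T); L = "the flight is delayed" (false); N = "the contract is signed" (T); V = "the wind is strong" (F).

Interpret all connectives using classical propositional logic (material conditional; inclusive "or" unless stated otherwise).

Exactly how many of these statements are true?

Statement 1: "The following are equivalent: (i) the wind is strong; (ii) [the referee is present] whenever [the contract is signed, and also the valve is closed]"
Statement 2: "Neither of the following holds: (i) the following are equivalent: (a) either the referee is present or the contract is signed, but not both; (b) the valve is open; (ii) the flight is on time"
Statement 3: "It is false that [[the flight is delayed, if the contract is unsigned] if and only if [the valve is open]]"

0

Statement 1: In symbols: V iff ((N and not Q) -> R)

not Q = not True = False
N and not Q = True and False = False
(N and not Q) -> R = False -> True = True
V iff ((N and not Q) -> R) = False iff True = False
Thus Statement 1 is false.

Statement 2: Parsed as ((R xor N) iff Q) nor not L

R xor N = True xor True = False
(R xor N) iff Q = False iff True = False
not L = not False = True
((R xor N) iff Q) nor not L = False nor True = False
Thus Statement 2 is false.

Statement 3: Parsed as not ((not N -> L) iff Q)

not N = not True = False
not N -> L = False -> False = True
(not N -> L) iff Q = True iff True = True
not ((not N -> L) iff Q) = not True = False
Thus Statement 3 is false.

Count: 0.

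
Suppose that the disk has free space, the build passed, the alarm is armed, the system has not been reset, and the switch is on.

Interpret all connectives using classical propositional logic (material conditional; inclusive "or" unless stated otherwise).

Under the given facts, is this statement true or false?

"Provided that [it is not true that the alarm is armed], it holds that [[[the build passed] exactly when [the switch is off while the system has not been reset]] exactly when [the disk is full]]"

Let L = "the alarm is armed" (True), V = "the build passed" (True), W = "the switch is on" (True), S = "the system has been reset" (False), N = "the disk is full" (False).
Formalization: not L -> ((V iff (not W and not S)) iff N)

not L = not True = False
not W = not True = False
not S = not False = True
not W and not S = False and True = False
V iff (not W and not S) = True iff False = False
(V iff (not W and not S)) iff N = False iff False = True
not L -> ((V iff (not W and not S)) iff N) = False -> True = True

True.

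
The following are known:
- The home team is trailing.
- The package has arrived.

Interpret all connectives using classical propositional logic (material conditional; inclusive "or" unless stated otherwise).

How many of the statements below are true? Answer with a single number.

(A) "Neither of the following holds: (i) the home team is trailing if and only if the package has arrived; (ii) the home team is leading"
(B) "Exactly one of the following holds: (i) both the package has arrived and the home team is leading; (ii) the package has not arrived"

0

Let P = "the home team is leading" (F), Q = "the package has arrived" (T).

(A): Parsed as (~P <-> Q) nor P

~P = ~F = T
~P <-> Q = T <-> T = T
(~P <-> Q) nor P = T nor F = F
Thus (A) is false.

(B): This is (Q & P) xor ~Q.

Q & P = T & F = F
~Q = ~T = F
(Q & P) xor ~Q = F xor F = F
Thus (B) is false.

True statements: 0 (none).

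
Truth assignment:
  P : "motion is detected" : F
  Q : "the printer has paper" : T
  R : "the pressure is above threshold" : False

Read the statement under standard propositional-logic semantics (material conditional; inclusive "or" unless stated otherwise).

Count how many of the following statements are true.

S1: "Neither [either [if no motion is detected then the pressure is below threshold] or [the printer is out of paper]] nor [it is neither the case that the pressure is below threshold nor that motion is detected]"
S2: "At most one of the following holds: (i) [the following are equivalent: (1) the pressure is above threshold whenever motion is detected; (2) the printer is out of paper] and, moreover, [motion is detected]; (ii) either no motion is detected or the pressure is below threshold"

S1: In symbols: ((¬P → ¬R) ∨ ¬Q) ↓ (¬R ↓ P)

¬P = ¬F = T
¬R = ¬F = T
¬P → ¬R = T → T = T
¬Q = ¬T = F
(¬P → ¬R) ∨ ¬Q = T ∨ F = T
¬R = ¬F = T
¬R ↓ P = T ↓ F = F
((¬P → ¬R) ∨ ¬Q) ↓ (¬R ↓ P) = T ↓ F = F
So S1 is false.

S2: Parsed as (((P → R) ↔ ¬Q) ∧ P) ↑ (¬P ∨ ¬R)

P → R = F → F = T
¬Q = ¬T = F
(P → R) ↔ ¬Q = T ↔ F = F
((P → R) ↔ ¬Q) ∧ P = F ∧ F = F
¬P = ¬F = T
¬R = ¬F = T
¬P ∨ ¬R = T ∨ T = T
(((P → R) ↔ ¬Q) ∧ P) ↑ (¬P ∨ ¬R) = F ↑ T = T
Thus S2 is true.

True statements: 1.

1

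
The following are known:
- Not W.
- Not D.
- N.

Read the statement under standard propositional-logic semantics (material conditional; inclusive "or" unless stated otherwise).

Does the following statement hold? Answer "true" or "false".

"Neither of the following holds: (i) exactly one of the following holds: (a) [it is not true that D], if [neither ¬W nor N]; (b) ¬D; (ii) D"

True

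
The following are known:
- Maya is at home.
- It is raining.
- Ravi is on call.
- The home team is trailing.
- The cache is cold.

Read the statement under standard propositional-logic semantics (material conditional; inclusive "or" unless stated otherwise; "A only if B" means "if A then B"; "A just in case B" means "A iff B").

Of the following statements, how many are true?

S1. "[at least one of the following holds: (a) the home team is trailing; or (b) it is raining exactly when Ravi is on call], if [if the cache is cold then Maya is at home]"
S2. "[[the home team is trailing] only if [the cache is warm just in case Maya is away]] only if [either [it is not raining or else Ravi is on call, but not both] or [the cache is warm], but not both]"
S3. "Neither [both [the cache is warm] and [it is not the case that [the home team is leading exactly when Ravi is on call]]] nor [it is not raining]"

Let U = "the cache is warm" (F), N = "Maya is at home" (T), L = "the home team is leading" (F), K = "it is raining" (T), R = "Ravi is on call" (T).

S1: This is (¬U → N) → (¬L ∨ (K ↔ R)).

¬U = ¬F = T
¬U → N = T → T = T
¬L = ¬F = T
K ↔ R = T ↔ T = T
¬L ∨ (K ↔ R) = T ∨ T = T
(¬U → N) → (¬L ∨ (K ↔ R)) = T → T = T
Hence S1 is true.

S2: Parsed as (¬L → (U ↔ ¬N)) → ((¬K ⊕ R) ⊕ U)

¬L = ¬F = T
¬N = ¬T = F
U ↔ ¬N = F ↔ F = T
¬L → (U ↔ ¬N) = T → T = T
¬K = ¬T = F
¬K ⊕ R = F ⊕ T = T
(¬K ⊕ R) ⊕ U = T ⊕ F = T
(¬L → (U ↔ ¬N)) → ((¬K ⊕ R) ⊕ U) = T → T = T
So S2 is true.

S3: In symbols: (U ∧ ¬(L ↔ R)) ↓ ¬K

L ↔ R = F ↔ T = F
¬(L ↔ R) = ¬F = T
U ∧ ¬(L ↔ R) = F ∧ T = F
¬K = ¬T = F
(U ∧ ¬(L ↔ R)) ↓ ¬K = F ↓ F = T
Hence S3 is true.

3 of the 3 statements are true (S1, S2, S3).

3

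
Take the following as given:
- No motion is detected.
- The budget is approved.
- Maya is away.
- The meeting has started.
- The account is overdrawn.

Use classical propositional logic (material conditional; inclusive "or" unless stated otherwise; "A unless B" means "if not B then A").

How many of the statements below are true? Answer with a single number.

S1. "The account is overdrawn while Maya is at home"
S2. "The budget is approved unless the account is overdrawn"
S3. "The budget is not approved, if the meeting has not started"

2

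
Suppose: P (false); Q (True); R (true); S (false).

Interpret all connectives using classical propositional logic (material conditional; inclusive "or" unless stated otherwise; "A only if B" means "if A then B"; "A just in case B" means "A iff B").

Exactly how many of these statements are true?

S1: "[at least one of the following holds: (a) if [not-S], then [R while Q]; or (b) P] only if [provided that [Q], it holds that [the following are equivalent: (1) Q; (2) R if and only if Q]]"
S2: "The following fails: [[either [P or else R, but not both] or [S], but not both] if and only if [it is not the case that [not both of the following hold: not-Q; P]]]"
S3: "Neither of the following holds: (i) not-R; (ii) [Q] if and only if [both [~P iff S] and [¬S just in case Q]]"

S1: In symbols: ((¬S → (R ∧ Q)) ∨ P) → (Q → (Q ↔ (R ↔ Q)))

¬S = ¬F = T
R ∧ Q = T ∧ T = T
¬S → (R ∧ Q) = T → T = T
(¬S → (R ∧ Q)) ∨ P = T ∨ F = T
R ↔ Q = T ↔ T = T
Q ↔ (R ↔ Q) = T ↔ T = T
Q → (Q ↔ (R ↔ Q)) = T → T = T
((¬S → (R ∧ Q)) ∨ P) → (Q → (Q ↔ (R ↔ Q))) = T → T = T
So S1 is true.

S2: In symbols: ¬(((P ⊕ R) ⊕ S) ↔ ¬(¬Q ↑ P))

P ⊕ R = F ⊕ T = T
(P ⊕ R) ⊕ S = T ⊕ F = T
¬Q = ¬T = F
¬Q ↑ P = F ↑ F = T
¬(¬Q ↑ P) = ¬T = F
((P ⊕ R) ⊕ S) ↔ ¬(¬Q ↑ P) = T ↔ F = F
¬(((P ⊕ R) ⊕ S) ↔ ¬(¬Q ↑ P)) = ¬F = T
Thus S2 is true.

S3: This is ¬R ↓ (Q ↔ ((¬P ↔ S) ∧ (¬S ↔ Q))).

¬R = ¬T = F
¬P = ¬F = T
¬P ↔ S = T ↔ F = F
¬S = ¬F = T
¬S ↔ Q = T ↔ T = T
(¬P ↔ S) ∧ (¬S ↔ Q) = F ∧ T = F
Q ↔ ((¬P ↔ S) ∧ (¬S ↔ Q)) = T ↔ F = F
¬R ↓ (Q ↔ ((¬P ↔ S) ∧ (¬S ↔ Q))) = F ↓ F = T
So S3 is true.

3 of the 3 statements are true.

3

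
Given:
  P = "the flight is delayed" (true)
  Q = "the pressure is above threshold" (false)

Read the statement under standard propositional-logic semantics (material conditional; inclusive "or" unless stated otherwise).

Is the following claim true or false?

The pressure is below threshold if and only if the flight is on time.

This is ~Q <-> ~P.

~Q = ~F = T
~P = ~T = F
~Q <-> ~P = T <-> F = F

The statement is false.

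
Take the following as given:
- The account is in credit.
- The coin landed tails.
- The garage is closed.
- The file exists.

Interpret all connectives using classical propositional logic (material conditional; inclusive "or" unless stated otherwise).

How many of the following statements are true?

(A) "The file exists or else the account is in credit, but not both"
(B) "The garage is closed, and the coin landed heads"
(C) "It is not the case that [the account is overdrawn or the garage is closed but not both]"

0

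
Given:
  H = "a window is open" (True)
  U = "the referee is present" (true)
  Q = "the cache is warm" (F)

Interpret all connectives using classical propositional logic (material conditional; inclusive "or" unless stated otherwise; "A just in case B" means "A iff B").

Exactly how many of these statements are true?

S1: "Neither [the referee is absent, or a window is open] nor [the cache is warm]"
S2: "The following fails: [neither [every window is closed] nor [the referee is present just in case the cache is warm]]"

S1: In symbols: (not U or H) nor Q

not U = not True = False
not U or H = False or True = True
(not U or H) nor Q = True nor False = False
Hence S1 is false.

S2: In symbols: not (not H nor (U iff Q))

not H = not True = False
U iff Q = True iff False = False
not H nor (U iff Q) = False nor False = True
not (not H nor (U iff Q)) = not True = False
So S2 is false.

True statements: 0 (none).

0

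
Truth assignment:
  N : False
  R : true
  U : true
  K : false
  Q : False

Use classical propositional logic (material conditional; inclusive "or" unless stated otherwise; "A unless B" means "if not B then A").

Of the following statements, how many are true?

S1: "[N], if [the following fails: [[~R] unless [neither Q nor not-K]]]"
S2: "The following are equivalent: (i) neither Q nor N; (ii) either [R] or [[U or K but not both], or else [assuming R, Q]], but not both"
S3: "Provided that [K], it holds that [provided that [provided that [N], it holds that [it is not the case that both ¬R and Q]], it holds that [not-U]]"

S1: Parsed as not (not R or (Q nor not K)) -> N

not R = not True = False
not K = not False = True
Q nor not K = False nor True = False
not R or (Q nor not K) = False or False = False
not (not R or (Q nor not K)) = not False = True
not (not R or (Q nor not K)) -> N = True -> False = False
Hence S1 is false.

S2: Formalization: (Q nor N) iff (R xor ((U xor K) or (R -> Q)))

Q nor N = False nor False = True
U xor K = True xor False = True
R -> Q = True -> False = False
(U xor K) or (R -> Q) = True or False = True
R xor ((U xor K) or (R -> Q)) = True xor True = False
(Q nor N) iff (R xor ((U xor K) or (R -> Q))) = True iff False = False
So S2 is false.

S3: In symbols: K -> ((N -> (not R nand Q)) -> not U)

not R = not True = False
not R nand Q = False nand False = True
N -> (not R nand Q) = False -> True = True
not U = not True = False
(N -> (not R nand Q)) -> not U = True -> False = False
K -> ((N -> (not R nand Q)) -> not U) = False -> False = True
Thus S3 is true.

Count: 1.

1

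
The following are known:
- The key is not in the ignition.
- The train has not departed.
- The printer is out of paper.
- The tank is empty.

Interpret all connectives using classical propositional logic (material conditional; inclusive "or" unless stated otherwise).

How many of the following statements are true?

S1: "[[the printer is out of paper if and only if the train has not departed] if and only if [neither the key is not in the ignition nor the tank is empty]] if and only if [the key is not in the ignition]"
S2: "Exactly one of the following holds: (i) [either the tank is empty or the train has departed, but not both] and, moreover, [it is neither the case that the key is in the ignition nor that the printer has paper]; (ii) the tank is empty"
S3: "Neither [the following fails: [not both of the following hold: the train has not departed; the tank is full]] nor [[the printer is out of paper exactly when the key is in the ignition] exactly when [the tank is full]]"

0

Let R = "the printer has paper" (False), Q = "the train has departed" (False), P = "the key is in the ignition" (False), S = "the tank is full" (False).

S1: Parsed as ((not R iff not Q) iff (not P nor not S)) iff not P

not R = not False = True
not Q = not False = True
not R iff not Q = True iff True = True
not P = not False = True
not S = not False = True
not P nor not S = True nor True = False
(not R iff not Q) iff (not P nor not S) = True iff False = False
not P = not False = True
((not R iff not Q) iff (not P nor not S)) iff not P = False iff True = False
Thus S1 is false.

S2: In symbols: ((not S xor Q) and (P nor R)) xor not S

not S = not False = True
not S xor Q = True xor False = True
P nor R = False nor False = True
(not S xor Q) and (P nor R) = True and True = True
not S = not False = True
((not S xor Q) and (P nor R)) xor not S = True xor True = False
Hence S2 is false.

S3: In symbols: not (not Q nand S) nor ((not R iff P) iff S)

not Q = not False = True
not Q nand S = True nand False = True
not (not Q nand S) = not True = False
not R = not False = True
not R iff P = True iff False = False
(not R iff P) iff S = False iff False = True
not (not Q nand S) nor ((not R iff P) iff S) = False nor True = False
Hence S3 is false.

True statements: 0 (none).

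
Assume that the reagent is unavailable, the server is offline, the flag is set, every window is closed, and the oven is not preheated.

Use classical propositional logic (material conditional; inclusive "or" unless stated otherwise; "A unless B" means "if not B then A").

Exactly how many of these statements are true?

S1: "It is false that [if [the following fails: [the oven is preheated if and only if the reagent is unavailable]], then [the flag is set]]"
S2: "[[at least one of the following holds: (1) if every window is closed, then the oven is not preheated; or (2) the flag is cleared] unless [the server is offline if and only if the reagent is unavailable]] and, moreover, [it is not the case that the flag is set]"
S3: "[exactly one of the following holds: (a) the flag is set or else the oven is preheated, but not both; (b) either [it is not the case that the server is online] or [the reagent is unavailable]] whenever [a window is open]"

Let U = "the oven is preheated" (False), P = "the reagent is available" (False), R = "the flag is set" (True), S = "a window is open" (False), Q = "the server is online" (False).

S1: In symbols: not (not (U iff not P) -> R)

not P = not False = True
U iff not P = False iff True = False
not (U iff not P) = not False = True
not (U iff not P) -> R = True -> True = True
not (not (U iff not P) -> R) = not True = False
Hence S1 is false.

S2: Parsed as (((not S -> not U) or not R) or (not Q iff not P)) and not R

not S = not False = True
not U = not False = True
not S -> not U = True -> True = True
not R = not True = False
(not S -> not U) or not R = True or False = True
not Q = not False = True
not P = not False = True
not Q iff not P = True iff True = True
((not S -> not U) or not R) or (not Q iff not P) = True or True = True
not R = not True = False
(((not S -> not U) or not R) or (not Q iff not P)) and not R = True and False = False
So S2 is false.

S3: Formalization: S -> ((R xor U) xor (not Q or not P))

R xor U = True xor False = True
not Q = not False = True
not P = not False = True
not Q or not P = True or True = True
(R xor U) xor (not Q or not P) = True xor True = False
S -> ((R xor U) xor (not Q or not P)) = False -> False = True
So S3 is true.

True statements: 1.

1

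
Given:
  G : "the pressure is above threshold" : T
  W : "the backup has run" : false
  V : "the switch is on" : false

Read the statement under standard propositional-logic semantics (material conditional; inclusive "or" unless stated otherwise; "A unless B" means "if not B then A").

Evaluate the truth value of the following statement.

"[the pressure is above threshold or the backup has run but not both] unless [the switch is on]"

Values: G=True, W=False, V=False.
Parsed as (G xor W) or V

G xor W = True xor False = True
(G xor W) or V = True or False = True

True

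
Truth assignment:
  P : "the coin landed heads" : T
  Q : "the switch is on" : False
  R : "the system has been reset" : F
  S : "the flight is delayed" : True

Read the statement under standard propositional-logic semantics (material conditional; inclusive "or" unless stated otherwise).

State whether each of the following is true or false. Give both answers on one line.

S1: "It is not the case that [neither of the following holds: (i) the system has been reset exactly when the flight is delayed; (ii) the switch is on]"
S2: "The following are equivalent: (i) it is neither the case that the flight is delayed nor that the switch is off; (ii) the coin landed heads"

S1: Formalization: not ((R iff S) nor Q)

R iff S = False iff True = False
(R iff S) nor Q = False nor False = True
not ((R iff S) nor Q) = not True = False
Hence S1 is false.

S2: Formalization: (S nor not Q) iff P

not Q = not False = True
S nor not Q = True nor True = False
(S nor not Q) iff P = False iff True = False
Hence S2 is false.

S1 False / S2 False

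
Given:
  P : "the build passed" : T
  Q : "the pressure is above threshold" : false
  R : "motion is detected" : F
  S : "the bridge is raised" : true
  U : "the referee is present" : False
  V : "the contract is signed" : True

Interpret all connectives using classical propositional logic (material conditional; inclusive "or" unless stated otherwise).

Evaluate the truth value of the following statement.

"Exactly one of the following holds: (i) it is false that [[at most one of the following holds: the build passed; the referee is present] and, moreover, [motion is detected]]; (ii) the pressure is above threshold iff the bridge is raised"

True.

Values: P=T, U=F, R=F, Q=F, S=T.
Formalization: ~((P nand U) & R) xor (Q <-> S)

P nand U = T nand F = T
(P nand U) & R = T & F = F
~((P nand U) & R) = ~F = T
Q <-> S = F <-> T = F
~((P nand U) & R) xor (Q <-> S) = T xor F = T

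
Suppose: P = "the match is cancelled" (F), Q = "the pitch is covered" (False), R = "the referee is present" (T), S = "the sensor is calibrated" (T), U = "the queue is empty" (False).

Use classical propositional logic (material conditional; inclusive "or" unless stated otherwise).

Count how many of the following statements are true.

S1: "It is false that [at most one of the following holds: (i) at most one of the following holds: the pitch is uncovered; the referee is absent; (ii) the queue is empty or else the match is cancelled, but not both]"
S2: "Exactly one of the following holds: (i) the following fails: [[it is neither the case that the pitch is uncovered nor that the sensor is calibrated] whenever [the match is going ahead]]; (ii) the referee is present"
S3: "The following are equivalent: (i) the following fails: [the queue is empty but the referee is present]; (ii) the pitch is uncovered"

S1: This is not ((not Q nand not R) nand (U xor P)).

not Q = not False = True
not R = not True = False
not Q nand not R = True nand False = True
U xor P = False xor False = False
(not Q nand not R) nand (U xor P) = True nand False = True
not ((not Q nand not R) nand (U xor P)) = not True = False
So S1 is false.

S2: This is not (not P -> (not Q nor S)) xor R.

not P = not False = True
not Q = not False = True
not Q nor S = True nor True = False
not P -> (not Q nor S) = True -> False = False
not (not P -> (not Q nor S)) = not False = True
not (not P -> (not Q nor S)) xor R = True xor True = False
Hence S2 is false.

S3: This is not (U and R) iff not Q.

U and R = False and True = False
not (U and R) = not False = True
not Q = not False = True
not (U and R) iff not Q = True iff True = True
Hence S3 is true.

True statements: 1 (S3).

1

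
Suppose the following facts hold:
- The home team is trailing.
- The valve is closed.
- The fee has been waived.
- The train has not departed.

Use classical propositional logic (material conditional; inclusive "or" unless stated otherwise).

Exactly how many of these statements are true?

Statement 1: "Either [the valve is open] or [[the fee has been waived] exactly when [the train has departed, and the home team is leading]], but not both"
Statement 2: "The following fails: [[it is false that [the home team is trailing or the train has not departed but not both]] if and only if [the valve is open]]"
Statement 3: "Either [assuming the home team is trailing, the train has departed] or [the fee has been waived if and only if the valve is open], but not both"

1

Let Q = "the valve is open" (False), D = "the fee has been waived" (True), M = "the train has departed" (False), W = "the home team is leading" (False).

Statement 1: Formalization: Q xor (D iff (M and W))

M and W = False and False = False
D iff (M and W) = True iff False = False
Q xor (D iff (M and W)) = False xor False = False
Hence Statement 1 is false.

Statement 2: This is not (not (not W xor not M) iff Q).

not W = not False = True
not M = not False = True
not W xor not M = True xor True = False
not (not W xor not M) = not False = True
not (not W xor not M) iff Q = True iff False = False
not (not (not W xor not M) iff Q) = not False = True
So Statement 2 is true.

Statement 3: Formalization: (not W -> M) xor (D iff Q)

not W = not False = True
not W -> M = True -> False = False
D iff Q = True iff False = False
(not W -> M) xor (D iff Q) = False xor False = False
So Statement 3 is false.

True statements: 1 (Statement 2).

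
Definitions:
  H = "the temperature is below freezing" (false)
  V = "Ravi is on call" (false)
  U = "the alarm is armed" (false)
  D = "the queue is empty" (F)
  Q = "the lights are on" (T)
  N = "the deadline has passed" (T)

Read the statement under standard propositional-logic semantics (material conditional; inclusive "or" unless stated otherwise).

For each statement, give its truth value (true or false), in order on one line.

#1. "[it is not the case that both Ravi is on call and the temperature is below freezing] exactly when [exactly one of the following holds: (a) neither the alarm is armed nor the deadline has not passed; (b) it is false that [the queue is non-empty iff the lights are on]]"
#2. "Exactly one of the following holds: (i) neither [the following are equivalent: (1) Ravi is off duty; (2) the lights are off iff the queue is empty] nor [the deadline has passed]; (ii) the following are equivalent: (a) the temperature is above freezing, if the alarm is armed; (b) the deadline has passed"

#1 True; #2 True

#1: In symbols: (V nand H) iff ((U nor not N) xor not (not D iff Q))

V nand H = False nand False = True
not N = not True = False
U nor not N = False nor False = True
not D = not False = True
not D iff Q = True iff True = True
not (not D iff Q) = not True = False
(U nor not N) xor not (not D iff Q) = True xor False = True
(V nand H) iff ((U nor not N) xor not (not D iff Q)) = True iff True = True
Hence #1 is true.

#2: Parsed as ((not V iff (not Q iff D)) nor N) xor ((U -> not H) iff N)

not V = not False = True
not Q = not True = False
not Q iff D = False iff False = True
not V iff (not Q iff D) = True iff True = True
(not V iff (not Q iff D)) nor N = True nor True = False
not H = not False = True
U -> not H = False -> True = True
(U -> not H) iff N = True iff True = True
((not V iff (not Q iff D)) nor N) xor ((U -> not H) iff N) = False xor True = True
Thus #2 is true.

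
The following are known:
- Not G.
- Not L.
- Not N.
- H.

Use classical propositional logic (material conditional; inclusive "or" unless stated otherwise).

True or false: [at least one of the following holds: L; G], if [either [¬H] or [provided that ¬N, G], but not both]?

The statement is true.

Parsed as (¬H ⊕ (¬N → G)) → (L ∨ G)

¬H = ¬T = F
¬N = ¬F = T
¬N → G = T → F = F
¬H ⊕ (¬N → G) = F ⊕ F = F
L ∨ G = F ∨ F = F
(¬H ⊕ (¬N → G)) → (L ∨ G) = F → F = T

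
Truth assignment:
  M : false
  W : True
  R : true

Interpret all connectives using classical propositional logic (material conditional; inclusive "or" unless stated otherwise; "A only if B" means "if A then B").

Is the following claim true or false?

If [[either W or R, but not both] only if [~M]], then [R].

Formalization: ((W xor R) -> ~M) -> R

W xor R = T xor T = F
~M = ~F = T
(W xor R) -> ~M = F -> T = T
((W xor R) -> ~M) -> R = T -> T = T

The statement is true.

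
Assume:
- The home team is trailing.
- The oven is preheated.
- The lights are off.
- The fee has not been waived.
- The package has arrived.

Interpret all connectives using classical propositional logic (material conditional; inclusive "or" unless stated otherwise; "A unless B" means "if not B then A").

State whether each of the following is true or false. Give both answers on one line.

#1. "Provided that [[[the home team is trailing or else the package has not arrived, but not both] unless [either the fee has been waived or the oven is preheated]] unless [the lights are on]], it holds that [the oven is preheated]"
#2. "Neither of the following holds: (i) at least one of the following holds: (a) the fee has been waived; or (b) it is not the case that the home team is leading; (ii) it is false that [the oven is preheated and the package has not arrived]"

#1 True, #2 False

Let S = "the home team is leading" (F), D = "the package has arrived" (T), Q = "the fee has been waived" (F), L = "the oven is preheated" (T), W = "the lights are on" (F).

#1: This is (((¬S ⊕ ¬D) ∨ (Q ∨ L)) ∨ W) → L.

¬S = ¬F = T
¬D = ¬T = F
¬S ⊕ ¬D = T ⊕ F = T
Q ∨ L = F ∨ T = T
(¬S ⊕ ¬D) ∨ (Q ∨ L) = T ∨ T = T
((¬S ⊕ ¬D) ∨ (Q ∨ L)) ∨ W = T ∨ F = T
(((¬S ⊕ ¬D) ∨ (Q ∨ L)) ∨ W) → L = T → T = T
Thus #1 is true.

#2: In symbols: (Q ∨ ¬S) ↓ ¬(L ∧ ¬D)

¬S = ¬F = T
Q ∨ ¬S = F ∨ T = T
¬D = ¬T = F
L ∧ ¬D = T ∧ F = F
¬(L ∧ ¬D) = ¬F = T
(Q ∨ ¬S) ↓ ¬(L ∧ ¬D) = T ↓ T = F
Hence #2 is false.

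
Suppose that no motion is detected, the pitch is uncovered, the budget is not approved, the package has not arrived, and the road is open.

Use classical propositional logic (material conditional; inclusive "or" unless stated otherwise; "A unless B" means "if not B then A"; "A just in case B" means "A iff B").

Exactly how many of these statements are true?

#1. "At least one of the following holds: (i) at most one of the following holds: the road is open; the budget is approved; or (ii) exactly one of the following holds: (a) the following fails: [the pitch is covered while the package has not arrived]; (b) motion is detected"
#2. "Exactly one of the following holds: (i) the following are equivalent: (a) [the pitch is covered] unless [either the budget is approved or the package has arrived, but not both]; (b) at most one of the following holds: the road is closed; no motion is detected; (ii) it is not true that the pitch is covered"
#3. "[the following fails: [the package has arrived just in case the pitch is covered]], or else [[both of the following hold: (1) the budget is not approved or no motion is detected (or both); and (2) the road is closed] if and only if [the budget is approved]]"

3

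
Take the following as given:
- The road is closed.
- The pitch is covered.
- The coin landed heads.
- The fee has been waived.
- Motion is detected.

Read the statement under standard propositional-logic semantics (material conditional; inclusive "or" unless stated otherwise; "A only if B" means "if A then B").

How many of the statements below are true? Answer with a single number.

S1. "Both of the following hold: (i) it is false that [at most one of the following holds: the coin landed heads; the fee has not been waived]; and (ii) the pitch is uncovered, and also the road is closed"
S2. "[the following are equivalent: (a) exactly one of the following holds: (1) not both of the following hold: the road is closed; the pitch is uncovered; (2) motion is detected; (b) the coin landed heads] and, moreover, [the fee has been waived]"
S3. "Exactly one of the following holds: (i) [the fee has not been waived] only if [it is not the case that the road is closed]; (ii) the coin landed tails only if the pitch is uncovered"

0

Let D = "the coin landed heads" (True), H = "the fee has been waived" (True), K = "the pitch is covered" (True), L = "the road is closed" (True), G = "motion is detected" (True).

S1: This is not (D nand not H) and (not K and L).

not H = not True = False
D nand not H = True nand False = True
not (D nand not H) = not True = False
not K = not True = False
not K and L = False and True = False
not (D nand not H) and (not K and L) = False and False = False
So S1 is false.

S2: In symbols: (((L nand not K) xor G) iff D) and H

not K = not True = False
L nand not K = True nand False = True
(L nand not K) xor G = True xor True = False
((L nand not K) xor G) iff D = False iff True = False
(((L nand not K) xor G) iff D) and H = False and True = False
So S2 is false.

S3: Formalization: (not H -> not L) xor (not D -> not K)

not H = not True = False
not L = not True = False
not H -> not L = False -> False = True
not D = not True = False
not K = not True = False
not D -> not K = False -> False = True
(not H -> not L) xor (not D -> not K) = True xor True = False
So S3 is false.

Count: 0.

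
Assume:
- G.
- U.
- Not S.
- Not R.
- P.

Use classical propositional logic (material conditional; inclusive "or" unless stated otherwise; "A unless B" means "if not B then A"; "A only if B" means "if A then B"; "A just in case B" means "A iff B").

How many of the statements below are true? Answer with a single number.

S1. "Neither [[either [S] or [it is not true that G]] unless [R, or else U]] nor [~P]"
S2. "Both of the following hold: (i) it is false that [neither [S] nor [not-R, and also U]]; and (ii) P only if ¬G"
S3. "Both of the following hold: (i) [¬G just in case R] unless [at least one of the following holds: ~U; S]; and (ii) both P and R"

0

S1: This is ((S ∨ ¬G) ∨ (R ∨ U)) ↓ ¬P.

¬G = ¬T = F
S ∨ ¬G = F ∨ F = F
R ∨ U = F ∨ T = T
(S ∨ ¬G) ∨ (R ∨ U) = F ∨ T = T
¬P = ¬T = F
((S ∨ ¬G) ∨ (R ∨ U)) ↓ ¬P = T ↓ F = F
Thus S1 is false.

S2: Parsed as ¬(S ↓ (¬R ∧ U)) ∧ (P → ¬G)

¬R = ¬F = T
¬R ∧ U = T ∧ T = T
S ↓ (¬R ∧ U) = F ↓ T = F
¬(S ↓ (¬R ∧ U)) = ¬F = T
¬G = ¬T = F
P → ¬G = T → F = F
¬(S ↓ (¬R ∧ U)) ∧ (P → ¬G) = T ∧ F = F
Thus S2 is false.

S3: In symbols: ((¬G ↔ R) ∨ (¬U ∨ S)) ∧ (P ∧ R)

¬G = ¬T = F
¬G ↔ R = F ↔ F = T
¬U = ¬T = F
¬U ∨ S = F ∨ F = F
(¬G ↔ R) ∨ (¬U ∨ S) = T ∨ F = T
P ∧ R = T ∧ F = F
((¬G ↔ R) ∨ (¬U ∨ S)) ∧ (P ∧ R) = T ∧ F = F
So S3 is false.

True statements: 0 (none).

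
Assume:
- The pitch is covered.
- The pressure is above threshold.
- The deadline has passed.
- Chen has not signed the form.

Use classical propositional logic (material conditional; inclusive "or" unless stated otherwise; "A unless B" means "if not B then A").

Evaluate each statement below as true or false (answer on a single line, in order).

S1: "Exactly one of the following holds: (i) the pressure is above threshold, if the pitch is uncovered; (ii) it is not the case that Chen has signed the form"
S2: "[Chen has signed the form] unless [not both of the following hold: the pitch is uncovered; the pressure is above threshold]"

S1 false / S2 true

Let P = "the pitch is covered" (T), Q = "the pressure is above threshold" (T), S = "Chen has signed the form" (F).

S1: Parsed as (~P -> Q) xor ~S

~P = ~T = F
~P -> Q = F -> T = T
~S = ~F = T
(~P -> Q) xor ~S = T xor T = F
So S1 is false.

S2: Formalization: S | (~P nand Q)

~P = ~T = F
~P nand Q = F nand T = T
S | (~P nand Q) = F | T = T
Hence S2 is true.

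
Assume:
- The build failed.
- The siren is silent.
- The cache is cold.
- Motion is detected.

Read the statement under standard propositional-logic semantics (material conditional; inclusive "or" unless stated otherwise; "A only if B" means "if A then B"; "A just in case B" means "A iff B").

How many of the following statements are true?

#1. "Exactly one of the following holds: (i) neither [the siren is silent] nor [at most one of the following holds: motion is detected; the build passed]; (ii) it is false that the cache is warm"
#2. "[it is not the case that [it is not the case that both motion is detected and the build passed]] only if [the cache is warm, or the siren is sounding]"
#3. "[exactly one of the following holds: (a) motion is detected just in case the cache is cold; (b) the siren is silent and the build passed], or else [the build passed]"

Let Q = "the siren is sounding" (F), S = "motion is detected" (T), P = "the build passed" (F), R = "the cache is warm" (F).

#1: This is (~Q nor (S nand P)) xor ~R.

~Q = ~F = T
S nand P = T nand F = T
~Q nor (S nand P) = T nor T = F
~R = ~F = T
(~Q nor (S nand P)) xor ~R = F xor T = T
So #1 is true.

#2: This is ~(S nand P) -> (R | Q).

S nand P = T nand F = T
~(S nand P) = ~T = F
R | Q = F | F = F
~(S nand P) -> (R | Q) = F -> F = T
So #2 is true.

#3: In symbols: ((S <-> ~R) xor (~Q & P)) | P

~R = ~F = T
S <-> ~R = T <-> T = T
~Q = ~F = T
~Q & P = T & F = F
(S <-> ~R) xor (~Q & P) = T xor F = T
((S <-> ~R) xor (~Q & P)) | P = T | F = T
Thus #3 is true.

3 of the 3 statements are true.

3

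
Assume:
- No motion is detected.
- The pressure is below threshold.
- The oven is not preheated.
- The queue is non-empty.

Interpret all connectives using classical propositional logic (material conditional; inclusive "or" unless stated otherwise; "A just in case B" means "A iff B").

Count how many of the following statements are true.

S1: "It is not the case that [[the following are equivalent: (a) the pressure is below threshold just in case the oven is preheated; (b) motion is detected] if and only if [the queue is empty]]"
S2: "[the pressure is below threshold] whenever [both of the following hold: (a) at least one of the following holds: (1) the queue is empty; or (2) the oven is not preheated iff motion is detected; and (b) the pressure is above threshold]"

2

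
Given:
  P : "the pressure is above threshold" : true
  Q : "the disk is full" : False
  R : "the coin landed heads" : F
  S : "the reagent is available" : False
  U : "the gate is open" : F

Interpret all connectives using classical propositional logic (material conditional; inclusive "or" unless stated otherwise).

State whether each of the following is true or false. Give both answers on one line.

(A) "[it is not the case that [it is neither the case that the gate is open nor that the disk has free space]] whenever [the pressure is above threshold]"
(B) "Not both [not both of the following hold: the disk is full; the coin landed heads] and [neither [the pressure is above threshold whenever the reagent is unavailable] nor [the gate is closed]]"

(A): In symbols: P -> ~(U nor ~Q)

~Q = ~F = T
U nor ~Q = F nor T = F
~(U nor ~Q) = ~F = T
P -> ~(U nor ~Q) = T -> T = T
So (A) is true.

(B): In symbols: (Q nand R) nand ((~S -> P) nor ~U)

Q nand R = F nand F = T
~S = ~F = T
~S -> P = T -> T = T
~U = ~F = T
(~S -> P) nor ~U = T nor T = F
(Q nand R) nand ((~S -> P) nor ~U) = T nand F = T
Thus (B) is true.

(A) T; (B) T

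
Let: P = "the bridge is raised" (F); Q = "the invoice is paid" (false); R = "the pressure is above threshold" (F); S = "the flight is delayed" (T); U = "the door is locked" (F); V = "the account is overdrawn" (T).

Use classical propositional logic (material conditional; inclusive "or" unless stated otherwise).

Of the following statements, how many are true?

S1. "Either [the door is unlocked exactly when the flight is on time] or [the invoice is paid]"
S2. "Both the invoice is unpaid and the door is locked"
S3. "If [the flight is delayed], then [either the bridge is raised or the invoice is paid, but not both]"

S1: Formalization: (~U <-> ~S) | Q

~U = ~F = T
~S = ~T = F
~U <-> ~S = T <-> F = F
(~U <-> ~S) | Q = F | F = F
So S1 is false.

S2: Formalization: ~Q & U

~Q = ~F = T
~Q & U = T & F = F
So S2 is false.

S3: Formalization: S -> (P xor Q)

P xor Q = F xor F = F
S -> (P xor Q) = T -> F = F
So S3 is false.

Count: 0.

0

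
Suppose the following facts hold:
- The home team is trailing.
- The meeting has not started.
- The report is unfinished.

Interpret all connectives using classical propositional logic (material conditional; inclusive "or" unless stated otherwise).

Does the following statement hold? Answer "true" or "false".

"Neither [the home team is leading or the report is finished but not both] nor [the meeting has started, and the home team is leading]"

Let P = "the home team is leading" (F), R = "the report is finished" (F), Q = "the meeting has started" (F).
Formalization: (P ⊕ R) ↓ (Q ∧ P)

P ⊕ R = F ⊕ F = F
Q ∧ P = F ∧ F = F
(P ⊕ R) ↓ (Q ∧ P) = F ↓ F = T

True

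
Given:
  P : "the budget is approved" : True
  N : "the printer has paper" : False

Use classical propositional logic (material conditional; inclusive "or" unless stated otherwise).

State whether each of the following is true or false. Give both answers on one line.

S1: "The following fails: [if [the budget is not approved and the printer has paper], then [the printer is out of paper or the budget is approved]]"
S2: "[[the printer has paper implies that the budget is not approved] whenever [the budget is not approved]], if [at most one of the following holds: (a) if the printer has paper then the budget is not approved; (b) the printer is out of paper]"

S1: Formalization: not ((not P and N) -> (not N or P))

not P = not True = False
not P and N = False and False = False
not N = not False = True
not N or P = True or True = True
(not P and N) -> (not N or P) = False -> True = True
not ((not P and N) -> (not N or P)) = not True = False
Thus S1 is false.

S2: Formalization: ((N -> not P) nand not N) -> (not P -> (N -> not P))

not P = not True = False
N -> not P = False -> False = True
not N = not False = True
(N -> not P) nand not N = True nand True = False
not P = not True = False
not P = not True = False
N -> not P = False -> False = True
not P -> (N -> not P) = False -> True = True
((N -> not P) nand not N) -> (not P -> (N -> not P)) = False -> True = True
Thus S2 is true.

S1 false / S2 true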